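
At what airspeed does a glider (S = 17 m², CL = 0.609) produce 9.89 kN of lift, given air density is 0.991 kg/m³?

v = 43.9 m/s

L = ½ρv²S·CL ⇒ v = √(2L/(ρ·S·CL))
v = √(2 × 9890 / (0.991 × 17 × 0.609)) = √1928 = 43.9 m/s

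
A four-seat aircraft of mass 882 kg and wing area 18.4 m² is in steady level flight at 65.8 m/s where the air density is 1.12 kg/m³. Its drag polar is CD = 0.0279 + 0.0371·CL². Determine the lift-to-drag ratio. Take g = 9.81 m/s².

L/D = 6.62

Level flight ⇒ L = W = m·g = 882 × 9.81 = 8652.4 N.
q = ½ρv² = ½ × 1.12 × 65.8² = 2425 Pa.
Required CL = L/(qS) = 8652.4/(2425·18.4) = 0.1939.
CD = 0.0279 + 0.0371 × 0.1939² = 0.0293.
L/D = CL/CD = 0.1939 / 0.0293 = 6.62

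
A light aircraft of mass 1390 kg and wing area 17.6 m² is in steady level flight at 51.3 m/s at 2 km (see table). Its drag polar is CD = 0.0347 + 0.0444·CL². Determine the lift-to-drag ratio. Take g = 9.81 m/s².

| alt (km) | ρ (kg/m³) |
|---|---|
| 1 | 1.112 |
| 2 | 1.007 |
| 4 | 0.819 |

At 2 km, from the table: ρ = 1.007 kg/m³.
Weight W = mg = 1390 × 9.81 = 13636 N; in level flight L = W.
Dynamic pressure q = 0.5 × 1.007 × 51.3² = 1325 Pa.
CL = W/(q·S) = 13636 / (1325 × 17.6) = 0.5847.
CD = 0.0347 + 0.0444 × 0.5847² = 0.04988.
L/D = CL/CD = 0.5847 / 0.04988 = 11.7

L/D = 11.7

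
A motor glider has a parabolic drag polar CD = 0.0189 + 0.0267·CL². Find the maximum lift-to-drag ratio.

For CD = CD0 + K·CL², (L/D)max occurs at CL* = √(CD0/K) and equals 1/(2√(K·CD0)).
(L/D)max = 1/(2√(0.0267 × 0.0189)) = 1/(2 × 0.02246) = 22.3

(L/D)max = 22.3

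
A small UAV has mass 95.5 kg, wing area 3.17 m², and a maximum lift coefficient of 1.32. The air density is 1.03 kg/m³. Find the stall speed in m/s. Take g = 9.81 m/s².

Weight W = mg = 95.5 × 9.81 = 936.9 N.
From L = ½ρV²S·CL,max = W: V_stall = √(2W/(ρSCL,max)) = √(2·936.9/(1.03·3.17·1.32))
V_stall = √434.7 = 20.9 m/s

V_stall = 20.9 m/s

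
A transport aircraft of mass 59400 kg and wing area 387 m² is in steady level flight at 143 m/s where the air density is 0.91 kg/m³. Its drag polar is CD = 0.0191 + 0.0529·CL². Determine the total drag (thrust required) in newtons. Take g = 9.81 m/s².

D = 73800 N

Level flight ⇒ L = W = m·g = 59400 × 9.81 = 5.8271×10^5 N.
Dynamic pressure q = 0.5 × 0.91 × 143² = 9304 Pa.
Required CL = L/(qS) = 5.8271×10^5/(9304·387) = 0.1618.
CD = 0.0191 + 0.0529 × 0.1618² = 0.02049.
D = q·S·CD = 9304 × 387 × 0.02049 = 73760 N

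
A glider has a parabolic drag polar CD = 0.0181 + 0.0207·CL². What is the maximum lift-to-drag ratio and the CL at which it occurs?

For CD = CD0 + K·CL², (L/D)max occurs at CL* = √(CD0/K) and equals 1/(2√(K·CD0)).
(L/D)max = 1/(2√(0.0207 × 0.0181)) = 1/(2 × 0.01936) = 25.8
CL* = √(0.0181/0.0207) = 0.935

(L/D)max = 25.8, at CL = 0.935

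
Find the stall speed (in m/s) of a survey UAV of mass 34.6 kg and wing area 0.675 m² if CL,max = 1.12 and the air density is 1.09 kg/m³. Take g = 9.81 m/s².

V_stall = 28.7 m/s

Weight W = mg = 34.6 × 9.81 = 339.4 N.
From L = ½ρV²S·CL,max = W: V_stall = √(2W/(ρSCL,max)) = √(2·339.4/(1.09·0.675·1.12))
V_stall = √823.8 = 28.7 m/s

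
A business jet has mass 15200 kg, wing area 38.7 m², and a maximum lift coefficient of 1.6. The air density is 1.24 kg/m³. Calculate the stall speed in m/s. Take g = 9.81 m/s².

V_stall = 62.3 m/s

Stall occurs when L = W at CL,max. W = mg = 15200 × 9.81 = 1.491×10^5 N.
V_stall = √(2W/(ρ·S·CL,max)) = √(2 × 1.491×10^5 / (1.24 × 38.7 × 1.6))
V_stall = √3884 = 62.3 m/s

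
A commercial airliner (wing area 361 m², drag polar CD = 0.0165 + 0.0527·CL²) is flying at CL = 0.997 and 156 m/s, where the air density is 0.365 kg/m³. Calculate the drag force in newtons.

CD = 0.0165 + 0.0527 × 0.997² = 0.06888
D = ½ρv²S·CD = ½ × 0.365 × 156² × 361 × 0.06888 = 1.1×10^5 N

D = 1.1×10^5 N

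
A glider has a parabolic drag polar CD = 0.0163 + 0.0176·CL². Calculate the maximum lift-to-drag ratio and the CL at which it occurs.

For CD = CD0 + K·CL², (L/D)max occurs at CL* = √(CD0/K) and equals 1/(2√(K·CD0)).
(L/D)max = 1/(2√(0.0176 × 0.0163)) = 1/(2 × 0.01694) = 29.5
CL* = √(0.0163/0.0176) = 0.962

(L/D)max = 29.5, at CL = 0.962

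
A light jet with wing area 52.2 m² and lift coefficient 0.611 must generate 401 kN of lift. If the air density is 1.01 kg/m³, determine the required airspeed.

v = 158 m/s

L = ½ρv²S·CL ⇒ v = √(2L/(ρ·S·CL))
v = √(2 × 4.01×10^5 / (1.01 × 52.2 × 0.611)) = √24900 = 158 m/s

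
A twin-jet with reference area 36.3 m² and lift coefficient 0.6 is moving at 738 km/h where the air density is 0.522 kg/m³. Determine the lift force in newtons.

Convert speed: v = 738 km/h ÷ 3.6 = 205 m/s.
Dynamic pressure q = ½ρv² = ½ × 0.522 × 205² = 10970 Pa.
L = q·S·CL = 10970 × 36.3 × 0.6 = 2.39×10^5 N ≈ 239 kN

L = 2.39×10^5 N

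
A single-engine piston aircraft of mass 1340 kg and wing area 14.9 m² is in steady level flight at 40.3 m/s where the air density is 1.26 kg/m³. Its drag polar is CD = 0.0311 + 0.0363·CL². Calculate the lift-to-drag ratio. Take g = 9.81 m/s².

Weight W = mg = 1340 × 9.81 = 13145 N; in level flight L = W.
Dynamic pressure q = 0.5 × 1.26 × 40.3² = 1023 Pa.
Required CL = L/(qS) = 13145/(1023·14.9) = 0.8623.
CD = 0.0311 + 0.0363 × 0.8623² = 0.05809.
L/D = CL/CD = 0.8623 / 0.05809 = 14.8

L/D = 14.8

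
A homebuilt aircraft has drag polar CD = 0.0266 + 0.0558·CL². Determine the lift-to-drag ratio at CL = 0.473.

L/D = 12.1

CD = 0.0266 + 0.0558 × 0.473² = 0.03908
L/D = CL/CD = 0.473 / 0.03908 = 12.1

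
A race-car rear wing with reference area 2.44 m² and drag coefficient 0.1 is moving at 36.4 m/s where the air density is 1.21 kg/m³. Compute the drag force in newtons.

Dynamic pressure q = ½ρv² = ½ × 1.21 × 36.4² = 801.6 Pa.
D = q·S·CD = 801.6 × 2.44 × 0.1 = 196 N

D = 196 N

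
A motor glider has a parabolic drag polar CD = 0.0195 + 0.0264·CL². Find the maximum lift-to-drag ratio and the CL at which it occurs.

(L/D)max = 22, at CL = 0.859

For CD = CD0 + K·CL², (L/D)max occurs at CL* = √(CD0/K) and equals 1/(2√(K·CD0)).
(L/D)max = 1/(2√(0.0264 × 0.0195)) = 1/(2 × 0.02269) = 22
CL* = √(0.0195/0.0264) = 0.859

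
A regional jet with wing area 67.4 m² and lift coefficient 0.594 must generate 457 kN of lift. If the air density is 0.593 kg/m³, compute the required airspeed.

v = 196 m/s

L = ½ρv²S·CL ⇒ v = √(2L/(ρ·S·CL))
v = √(2 × 4.57×10^5 / (0.593 × 67.4 × 0.594)) = √38500 = 196 m/s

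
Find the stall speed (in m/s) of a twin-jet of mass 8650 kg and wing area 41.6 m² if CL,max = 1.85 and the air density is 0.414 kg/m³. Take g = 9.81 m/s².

Weight W = mg = 8650 × 9.81 = 84860 N.
From L = ½ρV²S·CL,max = W: V_stall = √(2W/(ρSCL,max)) = √(2·84860/(0.414·41.6·1.85))
V_stall = √5327 = 73 m/s

V_stall = 73 m/s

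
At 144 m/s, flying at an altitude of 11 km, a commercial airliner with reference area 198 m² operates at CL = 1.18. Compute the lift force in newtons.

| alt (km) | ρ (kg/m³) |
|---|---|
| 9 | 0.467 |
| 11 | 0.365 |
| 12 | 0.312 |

L = 8.84×10^5 N

At 11 km, from the table: ρ = 0.365 kg/m³.
Dynamic pressure q = ½ρv² = ½ × 0.365 × 144² = 3784 Pa.
L = q·S·CL = 3784 × 198 × 1.18 = 8.84×10^5 N ≈ 884 kN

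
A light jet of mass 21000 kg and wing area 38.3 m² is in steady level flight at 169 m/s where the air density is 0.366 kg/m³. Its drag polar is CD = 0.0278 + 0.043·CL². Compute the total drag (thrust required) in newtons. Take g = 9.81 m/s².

Weight W = mg = 21000 × 9.81 = 2.0601×10^5 N; in level flight L = W.
q = ½ρv² = ½ × 0.366 × 169² = 5227 Pa.
Required CL = L/(qS) = 2.0601×10^5/(5227·38.3) = 1.029.
CD = 0.0278 + 0.043 × 1.029² = 0.07334.
D = q·S·CD = 5227 × 38.3 × 0.07334 = 14680 N

D = 14700 N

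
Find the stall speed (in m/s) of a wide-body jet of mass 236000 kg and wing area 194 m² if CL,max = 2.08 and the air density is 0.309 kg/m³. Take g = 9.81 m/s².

At stall, lift equals weight: L = W = m·g = 236000 × 9.81 = 2.315×10^6 N.
V_stall = √(2W/(ρ·S·CL,max)) = √(2 × 2.315×10^6 / (0.309 × 194 × 2.08))
V_stall = √37140 = 193 m/s

V_stall = 193 m/s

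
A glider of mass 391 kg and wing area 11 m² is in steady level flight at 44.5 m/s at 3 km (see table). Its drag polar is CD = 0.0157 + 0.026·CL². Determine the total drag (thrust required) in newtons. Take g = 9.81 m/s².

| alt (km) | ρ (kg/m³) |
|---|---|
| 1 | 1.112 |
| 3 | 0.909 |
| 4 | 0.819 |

D = 194 N

At 3 km, from the table: ρ = 0.909 kg/m³.
Level flight ⇒ L = W = m·g = 391 × 9.81 = 3835.7 N.
Dynamic pressure q = 0.5 × 0.909 × 44.5² = 900 Pa.
CL = W/(q·S) = 3835.7 / (900 × 11) = 0.3874.
CD = 0.0157 + 0.026 × 0.3874² = 0.0196.
D = q·S·CD = 900 × 11 × 0.0196 = 194.1 N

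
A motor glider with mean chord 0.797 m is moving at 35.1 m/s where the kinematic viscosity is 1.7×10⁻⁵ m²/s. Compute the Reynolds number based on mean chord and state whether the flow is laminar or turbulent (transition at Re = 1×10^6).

Re = 1.65×10^6 (turbulent)

Re = v·c/ν = 35.1 × 0.797 / (1.7×10⁻⁵) = 1.65×10^6
Since 1.65×10^6 > 1×10^6, the flow is turbulent.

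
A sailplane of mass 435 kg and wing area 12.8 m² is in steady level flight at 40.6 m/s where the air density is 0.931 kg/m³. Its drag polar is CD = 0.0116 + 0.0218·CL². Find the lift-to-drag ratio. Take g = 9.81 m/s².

Level flight ⇒ L = W = m·g = 435 × 9.81 = 4267.4 N.
q = ½ρv² = ½ × 0.931 × 40.6² = 767.3 Pa.
CL = W/(q·S) = 4267.4 / (767.3 × 12.8) = 0.4345.
CD = 0.0116 + 0.0218 × 0.4345² = 0.01572.
L/D = CL/CD = 0.4345 / 0.01572 = 27.6

L/D = 27.6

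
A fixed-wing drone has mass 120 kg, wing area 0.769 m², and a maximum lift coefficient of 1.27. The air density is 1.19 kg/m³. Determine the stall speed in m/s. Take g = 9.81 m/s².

V_stall = 45 m/s

Weight W = mg = 120 × 9.81 = 1177 N.
V_stall = √(2W/(ρ·S·CL,max)) = √(2 × 1177 / (1.19 × 0.769 × 1.27))
V_stall = √2026 = 45 m/s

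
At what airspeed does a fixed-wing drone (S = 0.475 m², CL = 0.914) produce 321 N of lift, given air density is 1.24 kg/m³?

v = 34.5 m/s

L = ½ρv²S·CL ⇒ v = √(2L/(ρ·S·CL))
v = √(2 × 321 / (1.24 × 0.475 × 0.914)) = √1193 = 34.5 m/s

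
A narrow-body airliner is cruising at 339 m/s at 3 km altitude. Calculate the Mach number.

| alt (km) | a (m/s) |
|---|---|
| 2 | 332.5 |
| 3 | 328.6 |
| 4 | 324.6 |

At 3 km, from the table: a = 328.6 m/s.
M = v/a = 339 / 328.6 = 1.03

M = 1.03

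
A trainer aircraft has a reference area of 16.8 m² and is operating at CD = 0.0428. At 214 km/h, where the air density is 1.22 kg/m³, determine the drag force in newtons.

D = 1550 N

Convert speed: v = 214 km/h ÷ 3.6 = 59.44 m/s.
D = ½ρv²S·CD = ½ × 1.22 × 59.44² × 16.8 × 0.0428 = 1550 N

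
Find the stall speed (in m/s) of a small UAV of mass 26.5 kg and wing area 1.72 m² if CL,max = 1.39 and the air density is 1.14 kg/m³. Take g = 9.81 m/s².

Stall occurs when L = W at CL,max. W = mg = 26.5 × 9.81 = 260 N.
V_stall = √(2W/(ρ·S·CL,max)) = √(2 × 260 / (1.14 × 1.72 × 1.39))
V_stall = √190.8 = 13.8 m/s

V_stall = 13.8 m/s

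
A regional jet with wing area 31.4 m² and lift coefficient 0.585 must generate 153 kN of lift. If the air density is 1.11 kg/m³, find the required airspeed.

v = 123 m/s

L = ½ρv²S·CL ⇒ v = √(2L/(ρ·S·CL))
v = √(2 × 1.53×10^5 / (1.11 × 31.4 × 0.585)) = √15010 = 123 m/s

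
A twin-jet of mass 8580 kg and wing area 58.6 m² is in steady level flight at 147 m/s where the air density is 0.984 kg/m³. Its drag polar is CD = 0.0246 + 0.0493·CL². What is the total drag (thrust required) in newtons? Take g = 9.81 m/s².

D = 15900 N

In steady level flight, lift balances weight: W = mg = 8580 × 9.81 = 84170 N.
Dynamic pressure q = 0.5 × 0.984 × 147² = 10630 Pa.
CL = W/(q·S) = 84170 / (10630 × 58.6) = 0.1351.
CD = 0.0246 + 0.0493 × 0.1351² = 0.0255.
D = q·S·CD = 10630 × 58.6 × 0.0255 = 15890 N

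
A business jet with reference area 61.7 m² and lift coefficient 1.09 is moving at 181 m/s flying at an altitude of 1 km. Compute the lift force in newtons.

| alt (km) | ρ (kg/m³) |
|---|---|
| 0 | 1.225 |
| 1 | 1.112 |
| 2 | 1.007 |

L = 1.23×10^6 N

At 1 km, from the table: ρ = 1.112 kg/m³.
Dynamic pressure q = ½ρv² = ½ × 1.112 × 181² = 18220 Pa.
L = q·S·CL = 18220 × 61.7 × 1.09 = 1.23×10^6 N ≈ 1230 kN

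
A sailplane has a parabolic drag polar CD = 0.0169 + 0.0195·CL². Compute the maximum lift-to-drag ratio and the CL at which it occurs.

(L/D)max = 27.5, at CL = 0.931

For CD = CD0 + K·CL², (L/D)max occurs at CL* = √(CD0/K) and equals 1/(2√(K·CD0)).
(L/D)max = 1/(2√(0.0195 × 0.0169)) = 1/(2 × 0.01815) = 27.5
CL* = √(0.0169/0.0195) = 0.931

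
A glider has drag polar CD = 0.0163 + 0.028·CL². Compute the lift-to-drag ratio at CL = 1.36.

CD = 0.0163 + 0.028 × 1.36² = 0.06809
L/D = CL/CD = 1.36 / 0.06809 = 20

L/D = 20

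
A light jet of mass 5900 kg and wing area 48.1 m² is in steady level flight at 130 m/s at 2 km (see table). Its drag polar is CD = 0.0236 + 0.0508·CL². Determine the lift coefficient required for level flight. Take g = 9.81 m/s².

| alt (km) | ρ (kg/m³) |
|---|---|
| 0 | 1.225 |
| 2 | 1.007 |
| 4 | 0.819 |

CL = 0.141

At 2 km, from the table: ρ = 1.007 kg/m³.
In steady level flight, lift balances weight: W = mg = 5900 × 9.81 = 57879 N.
q = ½ρv² = ½ × 1.007 × 130² = 8509 Pa.
Required CL = L/(qS) = 57879/(8509·48.1) = 0.1414.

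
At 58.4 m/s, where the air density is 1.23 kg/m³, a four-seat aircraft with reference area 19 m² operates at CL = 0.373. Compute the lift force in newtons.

L = 14900 N

L = ½ρv²S·CL = ½ × 1.23 × 58.4² × 19 × 0.373 = 14900 N ≈ 14.9 kN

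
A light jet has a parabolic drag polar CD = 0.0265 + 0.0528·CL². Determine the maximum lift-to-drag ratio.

(L/D)max = 13.4

For CD = CD0 + K·CL², (L/D)max occurs at CL* = √(CD0/K) and equals 1/(2√(K·CD0)).
(L/D)max = 1/(2√(0.0528 × 0.0265)) = 1/(2 × 0.03741) = 13.4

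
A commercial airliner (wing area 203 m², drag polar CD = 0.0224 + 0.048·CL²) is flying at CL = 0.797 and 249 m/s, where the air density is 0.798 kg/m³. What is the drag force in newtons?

D = 2.66×10^5 N

CD = 0.0224 + 0.048 × 0.797² = 0.05289
D = ½ρv²S·CD = ½ × 0.798 × 249² × 203 × 0.05289 = 2.66×10^5 N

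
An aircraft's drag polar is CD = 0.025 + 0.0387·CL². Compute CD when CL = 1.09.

CD = 0.025 + 0.0387 × 1.09² = 0.025 + 0.04598 = 0.071

CD = 0.071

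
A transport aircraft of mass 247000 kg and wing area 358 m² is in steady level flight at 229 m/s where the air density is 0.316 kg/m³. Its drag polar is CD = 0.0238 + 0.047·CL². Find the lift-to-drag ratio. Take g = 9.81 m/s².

Level flight ⇒ L = W = m·g = 247000 × 9.81 = 2.4231×10^6 N.
q = ½ρv² = ½ × 0.316 × 229² = 8286 Pa.
Required CL = L/(qS) = 2.4231×10^6/(8286·358) = 0.8169.
CD = 0.0238 + 0.047 × 0.8169² = 0.05516.
L/D = CL/CD = 0.8169 / 0.05516 = 14.8

L/D = 14.8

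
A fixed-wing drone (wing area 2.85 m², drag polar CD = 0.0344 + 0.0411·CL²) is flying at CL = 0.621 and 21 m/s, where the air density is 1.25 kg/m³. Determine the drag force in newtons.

CD = 0.0344 + 0.0411 × 0.621² = 0.05025
D = ½ρv²S·CD = ½ × 1.25 × 21² × 2.85 × 0.05025 = 39.5 N

D = 39.5 N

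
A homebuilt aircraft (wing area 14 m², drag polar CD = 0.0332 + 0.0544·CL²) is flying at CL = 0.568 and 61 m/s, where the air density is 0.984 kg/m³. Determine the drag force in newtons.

CD = 0.0332 + 0.0544 × 0.568² = 0.05075
D = ½ρv²S·CD = ½ × 0.984 × 61² × 14 × 0.05075 = 1300 N

D = 1300 N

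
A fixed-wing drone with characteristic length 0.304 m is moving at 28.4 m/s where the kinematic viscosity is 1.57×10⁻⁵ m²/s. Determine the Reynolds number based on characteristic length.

Re = v·c/ν = 28.4 × 0.304 / (1.57×10⁻⁵) = 5.5×10^5

Re = 5.5×10^5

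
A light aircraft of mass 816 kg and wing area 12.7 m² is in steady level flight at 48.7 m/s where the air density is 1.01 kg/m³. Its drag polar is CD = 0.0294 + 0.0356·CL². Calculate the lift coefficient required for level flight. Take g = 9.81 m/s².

CL = 0.526

Level flight ⇒ L = W = m·g = 816 × 9.81 = 8005 N.
q = ½ρv² = ½ × 1.01 × 48.7² = 1198 Pa.
CL = W/(q·S) = 8005 / (1198 × 12.7) = 0.5263.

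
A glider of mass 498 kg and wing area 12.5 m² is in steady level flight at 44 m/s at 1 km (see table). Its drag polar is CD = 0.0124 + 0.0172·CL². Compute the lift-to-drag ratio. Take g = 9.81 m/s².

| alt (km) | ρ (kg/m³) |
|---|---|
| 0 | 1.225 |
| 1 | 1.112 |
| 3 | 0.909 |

L/D = 24.8

At 1 km, from the table: ρ = 1.112 kg/m³.
Weight W = mg = 498 × 9.81 = 4885.4 N; in level flight L = W.
q = ½ρv² = ½ × 1.112 × 44² = 1076 Pa.
Required CL = L/(qS) = 4885.4/(1076·12.5) = 0.3631.
CD = 0.0124 + 0.0172 × 0.3631² = 0.01467.
L/D = CL/CD = 0.3631 / 0.01467 = 24.8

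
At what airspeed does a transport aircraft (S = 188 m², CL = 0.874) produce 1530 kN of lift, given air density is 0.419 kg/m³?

L = ½ρv²S·CL ⇒ v = √(2L/(ρ·S·CL))
v = √(2 × 1.53×10^6 / (0.419 × 188 × 0.874)) = √44450 = 211 m/s

v = 211 m/s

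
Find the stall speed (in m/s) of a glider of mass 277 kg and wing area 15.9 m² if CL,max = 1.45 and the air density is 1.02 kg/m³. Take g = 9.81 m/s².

V_stall = 15.2 m/s

Weight W = mg = 277 × 9.81 = 2717 N.
From L = ½ρV²S·CL,max = W: V_stall = √(2W/(ρSCL,max)) = √(2·2717/(1.02·15.9·1.45))
V_stall = √231.1 = 15.2 m/s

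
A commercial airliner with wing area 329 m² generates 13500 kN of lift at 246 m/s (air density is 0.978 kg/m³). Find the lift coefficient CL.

From L = ½ρv²S·CL, rearranging gives CL = 2L/(ρv²S).
CL = 2 × 1.35×10^7 / (0.978 × 246² × 329) = 1.39

CL = 1.39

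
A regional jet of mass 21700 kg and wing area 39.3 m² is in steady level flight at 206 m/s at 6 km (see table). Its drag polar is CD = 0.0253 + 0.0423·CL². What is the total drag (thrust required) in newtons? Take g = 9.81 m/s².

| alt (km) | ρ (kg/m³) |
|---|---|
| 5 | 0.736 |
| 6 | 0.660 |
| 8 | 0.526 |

At 6 km, from the table: ρ = 0.660 kg/m³.
Level flight ⇒ L = W = m·g = 21700 × 9.81 = 2.1288×10^5 N.
Dynamic pressure q = 0.5 × 0.66 × 206² = 14000 Pa.
Required CL = L/(qS) = 2.1288×10^5/(14000·39.3) = 0.3868.
CD = 0.0253 + 0.0423 × 0.3868² = 0.03163.
D = q·S·CD = 14000 × 39.3 × 0.03163 = 17410 N

D = 17400 N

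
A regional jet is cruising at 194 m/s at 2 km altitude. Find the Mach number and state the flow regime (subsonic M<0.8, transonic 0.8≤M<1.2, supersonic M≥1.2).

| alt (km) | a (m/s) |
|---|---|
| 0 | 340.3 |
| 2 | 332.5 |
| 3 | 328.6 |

At 2 km, from the table: a = 332.5 m/s.
M = v/a = 194 / 332.5 = 0.583
M = 0.583 → subsonic.

M = 0.583 (subsonic)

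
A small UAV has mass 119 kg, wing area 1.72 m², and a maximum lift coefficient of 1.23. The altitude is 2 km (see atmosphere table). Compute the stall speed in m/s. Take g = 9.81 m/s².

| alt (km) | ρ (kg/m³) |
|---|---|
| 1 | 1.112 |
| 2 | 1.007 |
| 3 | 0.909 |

At 2 km, from the table: ρ = 1.007 kg/m³.
At stall, lift equals weight: L = W = m·g = 119 × 9.81 = 1167 N.
V_stall = √(2W/(ρ·S·CL,max)) = √(2 × 1167 / (1.007 × 1.72 × 1.23))
V_stall = √1096 = 33.1 m/s

V_stall = 33.1 m/s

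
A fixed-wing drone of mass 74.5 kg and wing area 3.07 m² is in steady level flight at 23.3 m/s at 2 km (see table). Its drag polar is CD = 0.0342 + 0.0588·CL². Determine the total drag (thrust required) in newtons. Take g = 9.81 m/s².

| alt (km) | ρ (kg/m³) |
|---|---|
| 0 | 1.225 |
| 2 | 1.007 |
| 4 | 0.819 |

At 2 km, from the table: ρ = 1.007 kg/m³.
Level flight ⇒ L = W = m·g = 74.5 × 9.81 = 730.85 N.
q = ½ρv² = ½ × 1.007 × 23.3² = 273.3 Pa.
CL = 2W/(ρv²S) = 2×730.85/(1.007×23.3²×3.07) = 0.8709.
CD = 0.0342 + 0.0588 × 0.8709² = 0.0788.
D = q·S·CD = 273.3 × 3.07 × 0.0788 = 66.13 N

D = 66.1 N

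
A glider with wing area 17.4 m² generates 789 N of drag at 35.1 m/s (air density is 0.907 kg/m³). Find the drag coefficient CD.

CD = 0.0812

From D = ½ρv²S·CD, rearranging gives CD = 2D/(ρv²S).
CD = 2 × 789 / (0.907 × 35.1² × 17.4) = 0.0812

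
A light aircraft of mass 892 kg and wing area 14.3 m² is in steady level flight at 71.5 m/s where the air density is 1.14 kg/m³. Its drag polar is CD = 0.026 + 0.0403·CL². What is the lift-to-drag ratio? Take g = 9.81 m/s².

L/D = 7.56

In steady level flight, lift balances weight: W = mg = 892 × 9.81 = 8750.5 N.
q = ½ρv² = ½ × 1.14 × 71.5² = 2914 Pa.
CL = W/(q·S) = 8750.5 / (2914 × 14.3) = 0.21.
CD = 0.026 + 0.0403 × 0.21² = 0.02778.
L/D = CL/CD = 0.21 / 0.02778 = 7.56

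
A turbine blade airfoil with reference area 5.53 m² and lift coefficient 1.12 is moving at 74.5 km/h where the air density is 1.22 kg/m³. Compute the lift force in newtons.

L = 1620 N

Convert speed: v = 74.5 km/h ÷ 3.6 = 20.69 m/s.
L = ½ρv²S·CL = ½ × 1.22 × 20.69² × 5.53 × 1.12 = 1620 N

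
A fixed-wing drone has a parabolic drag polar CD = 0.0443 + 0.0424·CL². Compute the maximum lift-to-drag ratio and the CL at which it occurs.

For CD = CD0 + K·CL², (L/D)max occurs at CL* = √(CD0/K) and equals 1/(2√(K·CD0)).
(L/D)max = 1/(2√(0.0424 × 0.0443)) = 1/(2 × 0.04334) = 11.5
CL* = √(0.0443/0.0424) = 1.02

(L/D)max = 11.5, at CL = 1.02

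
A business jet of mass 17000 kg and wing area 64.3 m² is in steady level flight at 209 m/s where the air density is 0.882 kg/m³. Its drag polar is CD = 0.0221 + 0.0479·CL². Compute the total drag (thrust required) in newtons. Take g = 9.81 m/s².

D = 28400 N

Level flight ⇒ L = W = m·g = 17000 × 9.81 = 1.6677×10^5 N.
q = ½ρv² = ½ × 0.882 × 209² = 19260 Pa.
Required CL = L/(qS) = 1.6677×10^5/(19260·64.3) = 0.1346.
CD = 0.0221 + 0.0479 × 0.1346² = 0.02297.
D = q·S·CD = 19260 × 64.3 × 0.02297 = 28450 N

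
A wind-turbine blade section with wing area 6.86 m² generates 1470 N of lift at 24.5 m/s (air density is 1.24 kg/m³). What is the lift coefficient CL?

CL = 0.576

From L = ½ρv²S·CL, rearranging gives CL = 2L/(ρv²S).
CL = 2 × 1470 / (1.24 × 24.5² × 6.86) = 0.576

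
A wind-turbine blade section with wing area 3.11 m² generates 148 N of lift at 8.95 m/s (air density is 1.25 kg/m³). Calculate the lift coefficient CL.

From L = ½ρv²S·CL, rearranging gives CL = 2L/(ρv²S).
CL = 2 × 148 / (1.25 × 8.95² × 3.11) = 0.951

CL = 0.951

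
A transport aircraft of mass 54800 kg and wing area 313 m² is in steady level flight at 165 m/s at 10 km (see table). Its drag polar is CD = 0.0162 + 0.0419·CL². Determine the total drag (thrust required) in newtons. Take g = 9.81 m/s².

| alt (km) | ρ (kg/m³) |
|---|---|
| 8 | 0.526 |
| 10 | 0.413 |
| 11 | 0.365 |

At 10 km, from the table: ρ = 0.413 kg/m³.
In steady level flight, lift balances weight: W = mg = 54800 × 9.81 = 5.3759×10^5 N.
q = ½ρv² = ½ × 0.413 × 165² = 5622 Pa.
Required CL = L/(qS) = 5.3759×10^5/(5622·313) = 0.3055.
CD = 0.0162 + 0.0419 × 0.3055² = 0.02011.
D = q·S·CD = 5622 × 313 × 0.02011 = 35390 N

D = 35400 N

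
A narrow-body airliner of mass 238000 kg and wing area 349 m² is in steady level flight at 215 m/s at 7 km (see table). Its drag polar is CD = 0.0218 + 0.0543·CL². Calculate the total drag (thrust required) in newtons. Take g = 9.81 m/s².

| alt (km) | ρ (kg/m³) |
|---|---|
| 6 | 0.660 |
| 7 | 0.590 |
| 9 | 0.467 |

D = 1.66×10^5 N

At 7 km, from the table: ρ = 0.590 kg/m³.
Weight W = mg = 238000 × 9.81 = 2.3348×10^6 N; in level flight L = W.
q = ½ρv² = ½ × 0.59 × 215² = 13640 Pa.
CL = 2W/(ρv²S) = 2×2.3348×10^6/(0.59×215²×349) = 0.4906.
CD = 0.0218 + 0.0543 × 0.4906² = 0.03487.
D = q·S·CD = 13640 × 349 × 0.03487 = 1.659×10^5 N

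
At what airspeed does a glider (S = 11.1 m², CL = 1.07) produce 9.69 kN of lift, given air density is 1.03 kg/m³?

v = 39.8 m/s

L = ½ρv²S·CL ⇒ v = √(2L/(ρ·S·CL))
v = √(2 × 9690 / (1.03 × 11.1 × 1.07)) = √1584 = 39.8 m/s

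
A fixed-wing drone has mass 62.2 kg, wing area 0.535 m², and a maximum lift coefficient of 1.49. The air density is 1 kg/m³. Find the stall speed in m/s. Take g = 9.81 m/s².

V_stall = 39.1 m/s

Stall occurs when L = W at CL,max. W = mg = 62.2 × 9.81 = 610.2 N.
From L = ½ρV²S·CL,max = W: V_stall = √(2W/(ρSCL,max)) = √(2·610.2/(1·0.535·1.49))
V_stall = √1531 = 39.1 m/s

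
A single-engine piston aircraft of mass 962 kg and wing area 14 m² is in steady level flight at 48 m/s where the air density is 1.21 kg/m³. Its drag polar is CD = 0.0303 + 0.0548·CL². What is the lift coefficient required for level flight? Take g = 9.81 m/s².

CL = 0.484

Weight W = mg = 962 × 9.81 = 9437.2 N; in level flight L = W.
q = ½ρv² = ½ × 1.21 × 48² = 1394 Pa.
CL = 2W/(ρv²S) = 2×9437.2/(1.21×48²×14) = 0.4836.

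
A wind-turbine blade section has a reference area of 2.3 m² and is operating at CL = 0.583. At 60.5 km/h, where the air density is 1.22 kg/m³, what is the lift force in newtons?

L = 231 N

Convert speed: v = 60.5 km/h ÷ 3.6 = 16.81 m/s.
Dynamic pressure q = ½ρv² = ½ × 1.22 × 16.81² = 172.3 Pa.
L = q·S·CL = 172.3 × 2.3 × 0.583 = 231 N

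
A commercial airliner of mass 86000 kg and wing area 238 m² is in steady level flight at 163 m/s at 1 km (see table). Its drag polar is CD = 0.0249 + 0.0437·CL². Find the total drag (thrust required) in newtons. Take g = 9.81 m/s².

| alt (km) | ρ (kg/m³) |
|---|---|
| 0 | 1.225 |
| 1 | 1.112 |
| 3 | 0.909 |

D = 96400 N

At 1 km, from the table: ρ = 1.112 kg/m³.
In steady level flight, lift balances weight: W = mg = 86000 × 9.81 = 8.4366×10^5 N.
q = ½ρv² = ½ × 1.112 × 163² = 14770 Pa.
Required CL = L/(qS) = 8.4366×10^5/(14770·238) = 0.24.
CD = 0.0249 + 0.0437 × 0.24² = 0.02742.
D = q·S·CD = 14770 × 238 × 0.02742 = 96390 N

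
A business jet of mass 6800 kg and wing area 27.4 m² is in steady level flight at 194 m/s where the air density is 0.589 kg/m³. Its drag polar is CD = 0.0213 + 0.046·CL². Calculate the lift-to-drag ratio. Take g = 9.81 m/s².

L/D = 9.34

In steady level flight, lift balances weight: W = mg = 6800 × 9.81 = 66708 N.
Dynamic pressure q = 0.5 × 0.589 × 194² = 11080 Pa.
CL = 2W/(ρv²S) = 2×66708/(0.589×194²×27.4) = 0.2197.
CD = 0.0213 + 0.046 × 0.2197² = 0.02352.
L/D = CL/CD = 0.2197 / 0.02352 = 9.34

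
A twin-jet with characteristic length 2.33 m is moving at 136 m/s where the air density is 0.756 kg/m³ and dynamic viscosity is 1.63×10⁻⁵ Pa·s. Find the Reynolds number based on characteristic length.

Re = ρ·v·c/μ = 0.756 × 136 × 2.33 / (1.63×10⁻⁵) = 1.47×10^7

Re = 1.47×10^7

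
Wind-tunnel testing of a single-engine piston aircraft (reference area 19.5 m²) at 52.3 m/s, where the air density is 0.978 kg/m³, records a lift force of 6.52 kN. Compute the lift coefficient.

From L = ½ρv²S·CL, rearranging gives CL = 2L/(ρv²S).
CL = 2 × 6520 / (0.978 × 52.3² × 19.5) = 0.25

CL = 0.25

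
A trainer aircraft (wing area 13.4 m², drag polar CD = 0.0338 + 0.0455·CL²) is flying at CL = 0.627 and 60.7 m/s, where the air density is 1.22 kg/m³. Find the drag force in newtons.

CD = 0.0338 + 0.0455 × 0.627² = 0.05169
D = ½ρv²S·CD = ½ × 1.22 × 60.7² × 13.4 × 0.05169 = 1560 N

D = 1560 N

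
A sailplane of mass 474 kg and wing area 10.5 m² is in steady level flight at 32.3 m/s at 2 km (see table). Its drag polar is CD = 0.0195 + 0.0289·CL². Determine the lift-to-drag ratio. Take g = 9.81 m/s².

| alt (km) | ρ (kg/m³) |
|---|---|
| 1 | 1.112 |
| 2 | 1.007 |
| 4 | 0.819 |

L/D = 21.1

At 2 km, from the table: ρ = 1.007 kg/m³.
Level flight ⇒ L = W = m·g = 474 × 9.81 = 4649.9 N.
q = ½ρv² = ½ × 1.007 × 32.3² = 525.3 Pa.
CL = 2W/(ρv²S) = 2×4649.9/(1.007×32.3²×10.5) = 0.8431.
CD = 0.0195 + 0.0289 × 0.8431² = 0.04004.
L/D = CL/CD = 0.8431 / 0.04004 = 21.1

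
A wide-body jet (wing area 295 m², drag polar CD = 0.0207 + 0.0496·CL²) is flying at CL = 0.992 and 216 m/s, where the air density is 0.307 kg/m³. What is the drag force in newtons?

CD = 0.0207 + 0.0496 × 0.992² = 0.06951
D = ½ρv²S·CD = ½ × 0.307 × 216² × 295 × 0.06951 = 1.47×10^5 N

D = 1.47×10^5 N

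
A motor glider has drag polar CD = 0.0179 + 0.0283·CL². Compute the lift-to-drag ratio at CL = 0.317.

L/D = 15.3

CD = 0.0179 + 0.0283 × 0.317² = 0.02074
L/D = CL/CD = 0.317 / 0.02074 = 15.3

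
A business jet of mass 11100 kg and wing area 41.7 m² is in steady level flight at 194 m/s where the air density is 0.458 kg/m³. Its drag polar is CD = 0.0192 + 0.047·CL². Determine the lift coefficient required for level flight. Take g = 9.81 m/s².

Level flight ⇒ L = W = m·g = 11100 × 9.81 = 1.0889×10^5 N.
Dynamic pressure q = 0.5 × 0.458 × 194² = 8619 Pa.
Required CL = L/(qS) = 1.0889×10^5/(8619·41.7) = 0.303.

CL = 0.303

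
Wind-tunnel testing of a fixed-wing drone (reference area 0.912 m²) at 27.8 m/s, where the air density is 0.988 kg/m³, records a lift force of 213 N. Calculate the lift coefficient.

From L = ½ρv²S·CL, rearranging gives CL = 2L/(ρv²S).
CL = 2 × 213 / (0.988 × 27.8² × 0.912) = 0.612

CL = 0.612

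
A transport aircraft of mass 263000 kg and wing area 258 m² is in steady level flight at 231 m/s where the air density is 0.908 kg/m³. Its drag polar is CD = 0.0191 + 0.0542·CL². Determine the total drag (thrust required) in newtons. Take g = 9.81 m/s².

Weight W = mg = 263000 × 9.81 = 2.58×10^6 N; in level flight L = W.
q = ½ρv² = ½ × 0.908 × 231² = 24230 Pa.
CL = 2W/(ρv²S) = 2×2.58×10^6/(0.908×231²×258) = 0.4128.
CD = 0.0191 + 0.0542 × 0.4128² = 0.02834.
D = q·S·CD = 24230 × 258 × 0.02834 = 1.771×10^5 N

D = 1.77×10^5 N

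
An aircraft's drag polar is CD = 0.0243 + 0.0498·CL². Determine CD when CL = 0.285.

CD = 0.0283

CD = 0.0243 + 0.0498 × 0.285² = 0.0243 + 0.004045 = 0.0283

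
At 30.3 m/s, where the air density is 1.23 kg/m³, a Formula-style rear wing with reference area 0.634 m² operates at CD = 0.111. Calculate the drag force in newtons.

D = 39.7 N

Dynamic pressure q = ½ρv² = ½ × 1.23 × 30.3² = 564.6 Pa.
D = q·S·CD = 564.6 × 0.634 × 0.111 = 39.7 N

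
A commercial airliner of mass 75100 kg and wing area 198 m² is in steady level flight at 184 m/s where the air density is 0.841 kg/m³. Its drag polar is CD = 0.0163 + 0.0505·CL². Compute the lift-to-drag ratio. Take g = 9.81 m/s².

L/D = 13.2

Level flight ⇒ L = W = m·g = 75100 × 9.81 = 7.3673×10^5 N.
q = ½ρv² = ½ × 0.841 × 184² = 14240 Pa.
CL = W/(q·S) = 7.3673×10^5 / (14240 × 198) = 0.2614.
CD = 0.0163 + 0.0505 × 0.2614² = 0.01975.
L/D = CL/CD = 0.2614 / 0.01975 = 13.2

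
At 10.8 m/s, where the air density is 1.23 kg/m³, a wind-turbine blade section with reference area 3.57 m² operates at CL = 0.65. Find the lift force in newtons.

Dynamic pressure q = ½ρv² = ½ × 1.23 × 10.8² = 71.73 Pa.
L = q·S·CL = 71.73 × 3.57 × 0.65 = 166 N

L = 166 N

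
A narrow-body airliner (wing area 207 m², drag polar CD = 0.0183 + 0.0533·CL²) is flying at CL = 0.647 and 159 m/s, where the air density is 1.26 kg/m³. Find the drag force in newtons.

D = 1.34×10^5 N

CD = 0.0183 + 0.0533 × 0.647² = 0.04061
D = ½ρv²S·CD = ½ × 1.26 × 159² × 207 × 0.04061 = 1.34×10^5 N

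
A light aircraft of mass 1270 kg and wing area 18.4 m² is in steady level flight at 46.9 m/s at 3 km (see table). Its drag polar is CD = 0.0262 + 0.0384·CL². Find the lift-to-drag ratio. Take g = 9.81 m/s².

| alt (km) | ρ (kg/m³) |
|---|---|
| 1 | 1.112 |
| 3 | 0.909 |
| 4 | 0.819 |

At 3 km, from the table: ρ = 0.909 kg/m³.
Weight W = mg = 1270 × 9.81 = 12459 N; in level flight L = W.
Dynamic pressure q = 0.5 × 0.909 × 46.9² = 999.7 Pa.
CL = 2W/(ρv²S) = 2×12459/(0.909×46.9²×18.4) = 0.6773.
CD = 0.0262 + 0.0384 × 0.6773² = 0.04381.
L/D = CL/CD = 0.6773 / 0.04381 = 15.5

L/D = 15.5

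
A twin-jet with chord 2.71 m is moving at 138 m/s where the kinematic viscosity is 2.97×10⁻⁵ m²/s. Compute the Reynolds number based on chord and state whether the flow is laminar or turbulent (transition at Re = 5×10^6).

Re = v·c/ν = 138 × 2.71 / (2.97×10⁻⁵) = 1.26×10^7
Since 1.26×10^7 > 5×10^6, the flow is turbulent.

Re = 1.26×10^7 (turbulent)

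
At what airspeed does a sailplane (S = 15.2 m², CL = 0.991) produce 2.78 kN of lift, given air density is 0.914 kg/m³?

L = ½ρv²S·CL ⇒ v = √(2L/(ρ·S·CL))
v = √(2 × 2780 / (0.914 × 15.2 × 0.991)) = √403.8 = 20.1 m/s

v = 20.1 m/s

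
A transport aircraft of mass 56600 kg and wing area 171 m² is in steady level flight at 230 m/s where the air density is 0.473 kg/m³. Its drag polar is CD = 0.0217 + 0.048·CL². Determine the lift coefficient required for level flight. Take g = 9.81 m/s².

In steady level flight, lift balances weight: W = mg = 56600 × 9.81 = 5.5525×10^5 N.
q = ½ρv² = ½ × 0.473 × 230² = 12510 Pa.
Required CL = L/(qS) = 5.5525×10^5/(12510·171) = 0.2595.

CL = 0.26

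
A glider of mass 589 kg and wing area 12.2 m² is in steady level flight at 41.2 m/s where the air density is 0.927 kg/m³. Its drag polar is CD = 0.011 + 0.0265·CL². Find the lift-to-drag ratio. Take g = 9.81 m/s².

L/D = 29.2

Weight W = mg = 589 × 9.81 = 5778.1 N; in level flight L = W.
Dynamic pressure q = 0.5 × 0.927 × 41.2² = 786.8 Pa.
Required CL = L/(qS) = 5778.1/(786.8·12.2) = 0.602.
CD = 0.011 + 0.0265 × 0.602² = 0.0206.
L/D = CL/CD = 0.602 / 0.0206 = 29.2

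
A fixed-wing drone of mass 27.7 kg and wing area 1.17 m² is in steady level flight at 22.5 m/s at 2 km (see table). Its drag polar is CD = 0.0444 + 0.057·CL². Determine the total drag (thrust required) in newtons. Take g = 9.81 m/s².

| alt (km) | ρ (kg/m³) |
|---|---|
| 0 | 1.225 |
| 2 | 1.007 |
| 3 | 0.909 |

D = 27.4 N

At 2 km, from the table: ρ = 1.007 kg/m³.
Level flight ⇒ L = W = m·g = 27.7 × 9.81 = 271.74 N.
Dynamic pressure q = 0.5 × 1.007 × 22.5² = 254.9 Pa.
CL = W/(q·S) = 271.74 / (254.9 × 1.17) = 0.9112.
CD = 0.0444 + 0.057 × 0.9112² = 0.09172.
D = q·S·CD = 254.9 × 1.17 × 0.09172 = 27.35 N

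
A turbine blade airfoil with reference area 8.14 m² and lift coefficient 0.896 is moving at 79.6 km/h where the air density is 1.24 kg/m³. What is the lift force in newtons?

L = 2210 N

Convert speed: v = 79.6 km/h ÷ 3.6 = 22.11 m/s.
L = ½ρv²S·CL = ½ × 1.24 × 22.11² × 8.14 × 0.896 = 2210 N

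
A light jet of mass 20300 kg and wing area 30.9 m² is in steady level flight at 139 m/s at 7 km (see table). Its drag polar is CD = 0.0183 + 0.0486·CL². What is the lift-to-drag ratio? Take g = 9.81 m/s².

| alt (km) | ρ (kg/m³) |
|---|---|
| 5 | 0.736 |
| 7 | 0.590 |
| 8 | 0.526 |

L/D = 14.1

At 7 km, from the table: ρ = 0.590 kg/m³.
In steady level flight, lift balances weight: W = mg = 20300 × 9.81 = 1.9914×10^5 N.
q = ½ρv² = ½ × 0.59 × 139² = 5700 Pa.
Required CL = L/(qS) = 1.9914×10^5/(5700·30.9) = 1.131.
CD = 0.0183 + 0.0486 × 1.131² = 0.08044.
L/D = CL/CD = 1.131 / 0.08044 = 14.1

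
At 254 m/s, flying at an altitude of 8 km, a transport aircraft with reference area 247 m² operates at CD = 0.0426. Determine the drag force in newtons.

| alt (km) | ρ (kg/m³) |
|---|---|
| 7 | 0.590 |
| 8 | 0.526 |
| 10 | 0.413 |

D = 1.79×10^5 N

At 8 km, from the table: ρ = 0.526 kg/m³.
Dynamic pressure q = ½ρv² = ½ × 0.526 × 254² = 16970 Pa.
D = q·S·CD = 16970 × 247 × 0.0426 = 1.79×10^5 N ≈ 179 kN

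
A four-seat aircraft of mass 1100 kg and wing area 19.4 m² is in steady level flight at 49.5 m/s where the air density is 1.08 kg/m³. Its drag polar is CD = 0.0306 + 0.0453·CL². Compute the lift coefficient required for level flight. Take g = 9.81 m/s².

CL = 0.42

Level flight ⇒ L = W = m·g = 1100 × 9.81 = 10791 N.
Dynamic pressure q = 0.5 × 1.08 × 49.5² = 1323 Pa.
CL = 2W/(ρv²S) = 2×10791/(1.08×49.5²×19.4) = 0.4204.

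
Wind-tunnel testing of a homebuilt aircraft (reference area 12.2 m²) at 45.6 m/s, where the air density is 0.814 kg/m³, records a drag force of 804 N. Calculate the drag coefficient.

CD = 0.0779

From D = ½ρv²S·CD, rearranging gives CD = 2D/(ρv²S).
CD = 2 × 804 / (0.814 × 45.6² × 12.2) = 0.0779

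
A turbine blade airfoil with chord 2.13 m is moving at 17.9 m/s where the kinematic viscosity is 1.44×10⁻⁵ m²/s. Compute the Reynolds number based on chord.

Re = 2.65×10^6

Re = v·c/ν = 17.9 × 2.13 / (1.44×10⁻⁵) = 2.65×10^6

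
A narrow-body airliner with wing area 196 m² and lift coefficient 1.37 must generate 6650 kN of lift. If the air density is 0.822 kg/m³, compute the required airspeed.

v = 245 m/s

L = ½ρv²S·CL ⇒ v = √(2L/(ρ·S·CL))
v = √(2 × 6.65×10^6 / (0.822 × 196 × 1.37)) = √60260 = 245 m/s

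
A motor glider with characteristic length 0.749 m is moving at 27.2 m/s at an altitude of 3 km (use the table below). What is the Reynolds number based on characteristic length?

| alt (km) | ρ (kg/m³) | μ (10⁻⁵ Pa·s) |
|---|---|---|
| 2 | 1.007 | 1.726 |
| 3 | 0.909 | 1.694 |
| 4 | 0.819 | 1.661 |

At 3 km, from the table: ρ = 0.909 kg/m³, μ = 1.694×10⁻⁵ Pa·s.
Re = ρ·v·c/μ = 0.909 × 27.2 × 0.749 / (1.694×10⁻⁵) = 1.09×10^6

Re = 1.09×10^6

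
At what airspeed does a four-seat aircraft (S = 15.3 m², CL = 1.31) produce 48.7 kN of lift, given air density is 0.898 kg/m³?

v = 73.6 m/s

L = ½ρv²S·CL ⇒ v = √(2L/(ρ·S·CL))
v = √(2 × 48700 / (0.898 × 15.3 × 1.31)) = √5412 = 73.6 m/s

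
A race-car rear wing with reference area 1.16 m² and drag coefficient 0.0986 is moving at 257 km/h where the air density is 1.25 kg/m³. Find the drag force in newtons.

Convert speed: v = 257 km/h ÷ 3.6 = 71.39 m/s.
D = ½ρv²S·CD = ½ × 1.25 × 71.39² × 1.16 × 0.0986 = 364 N

D = 364 N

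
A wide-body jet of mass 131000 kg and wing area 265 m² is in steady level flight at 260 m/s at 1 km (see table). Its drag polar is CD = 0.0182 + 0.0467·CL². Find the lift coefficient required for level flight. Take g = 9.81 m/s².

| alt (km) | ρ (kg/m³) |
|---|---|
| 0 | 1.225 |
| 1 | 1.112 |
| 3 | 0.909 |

At 1 km, from the table: ρ = 1.112 kg/m³.
In steady level flight, lift balances weight: W = mg = 131000 × 9.81 = 1.2851×10^6 N.
q = ½ρv² = ½ × 1.112 × 260² = 37590 Pa.
CL = W/(q·S) = 1.2851×10^6 / (37590 × 265) = 0.129.

CL = 0.129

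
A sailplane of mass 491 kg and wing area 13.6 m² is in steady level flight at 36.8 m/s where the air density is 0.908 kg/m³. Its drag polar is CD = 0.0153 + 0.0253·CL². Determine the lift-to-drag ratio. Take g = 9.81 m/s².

L/D = 24.3

In steady level flight, lift balances weight: W = mg = 491 × 9.81 = 4816.7 N.
Dynamic pressure q = 0.5 × 0.908 × 36.8² = 614.8 Pa.
CL = 2W/(ρv²S) = 2×4816.7/(0.908×36.8²×13.6) = 0.576.
CD = 0.0153 + 0.0253 × 0.576² = 0.0237.
L/D = CL/CD = 0.576 / 0.0237 = 24.3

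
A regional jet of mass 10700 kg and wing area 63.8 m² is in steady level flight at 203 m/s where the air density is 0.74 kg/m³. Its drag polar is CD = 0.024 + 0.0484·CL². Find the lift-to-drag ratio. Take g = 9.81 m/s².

Weight W = mg = 10700 × 9.81 = 1.0497×10^5 N; in level flight L = W.
q = ½ρv² = ½ × 0.74 × 203² = 15250 Pa.
Required CL = L/(qS) = 1.0497×10^5/(15250·63.8) = 0.1079.
CD = 0.024 + 0.0484 × 0.1079² = 0.02456.
L/D = CL/CD = 0.1079 / 0.02456 = 4.39

L/D = 4.39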